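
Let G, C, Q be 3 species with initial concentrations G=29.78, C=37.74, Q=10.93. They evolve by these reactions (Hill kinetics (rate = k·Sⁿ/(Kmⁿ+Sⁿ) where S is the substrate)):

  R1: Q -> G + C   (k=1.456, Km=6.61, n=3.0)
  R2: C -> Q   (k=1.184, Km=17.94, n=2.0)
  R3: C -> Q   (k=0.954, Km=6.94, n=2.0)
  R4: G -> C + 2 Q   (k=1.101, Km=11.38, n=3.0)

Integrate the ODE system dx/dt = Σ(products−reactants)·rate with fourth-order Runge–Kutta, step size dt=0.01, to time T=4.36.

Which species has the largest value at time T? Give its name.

Dominant species at T: C

RK4 with dt=0.01: 436 steps to T=4.36. Trajectory (selected grid times):
t=0.00: G=29.78 C=37.74 Q=10.93
t=0.48: G=29.87 C=37.92 Q=12.25
t=0.97: G=29.99 C=38.14 Q=13.57
t=1.45: G=30.12 C=38.36 Q=14.85
t=1.94: G=30.27 C=38.61 Q=16.14
t=2.42: G=30.43 C=38.86 Q=17.40
t=2.91: G=30.59 C=39.12 Q=18.67
t=3.39: G=30.76 C=39.38 Q=19.92
t=3.88: G=30.94 C=39.65 Q=21.19
t=4.36: G=31.11 C=39.91 Q=22.44
At T=4.36: G=31.11 C=39.91 Q=22.44; the largest is C.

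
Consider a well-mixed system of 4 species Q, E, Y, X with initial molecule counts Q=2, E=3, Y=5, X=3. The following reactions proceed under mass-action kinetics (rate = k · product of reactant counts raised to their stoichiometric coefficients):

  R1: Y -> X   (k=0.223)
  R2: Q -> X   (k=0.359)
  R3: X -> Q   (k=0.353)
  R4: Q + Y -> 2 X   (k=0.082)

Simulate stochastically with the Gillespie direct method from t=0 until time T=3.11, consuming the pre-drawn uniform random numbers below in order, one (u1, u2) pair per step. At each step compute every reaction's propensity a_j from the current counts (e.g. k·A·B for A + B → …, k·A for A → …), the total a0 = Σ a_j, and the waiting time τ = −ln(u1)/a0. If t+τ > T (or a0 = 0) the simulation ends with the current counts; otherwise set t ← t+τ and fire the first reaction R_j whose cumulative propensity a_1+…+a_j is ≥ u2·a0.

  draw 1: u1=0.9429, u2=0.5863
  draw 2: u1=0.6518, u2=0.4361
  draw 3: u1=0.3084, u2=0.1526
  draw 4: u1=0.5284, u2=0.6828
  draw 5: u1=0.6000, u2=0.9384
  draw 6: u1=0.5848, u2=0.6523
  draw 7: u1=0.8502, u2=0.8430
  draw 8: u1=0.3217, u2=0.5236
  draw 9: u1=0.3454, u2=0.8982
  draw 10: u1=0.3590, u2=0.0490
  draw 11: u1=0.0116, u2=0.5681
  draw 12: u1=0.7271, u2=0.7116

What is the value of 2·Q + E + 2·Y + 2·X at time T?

Check how each reaction changes W = 2·Q + E + 2·Y + 2·X (weight of products minus weight of reactants):
R1: Y -> X: (2·1) − (2·1) = 2 − 2 = 0
R2: Q -> X: (2·1) − (2·1) = 2 − 2 = 0
R3: X -> Q: (2·1) − (2·1) = 2 − 2 = 0
R4: Q + Y -> 2 X: (2·2) − (2·1 + 2·1) = 4 − 4 = 0
Every reaction leaves W unchanged, so W is conserved and no simulation is needed: W(T) = W(0) = 2·2 + 3 + 2·5 + 2·3 = 23

Value at T = 23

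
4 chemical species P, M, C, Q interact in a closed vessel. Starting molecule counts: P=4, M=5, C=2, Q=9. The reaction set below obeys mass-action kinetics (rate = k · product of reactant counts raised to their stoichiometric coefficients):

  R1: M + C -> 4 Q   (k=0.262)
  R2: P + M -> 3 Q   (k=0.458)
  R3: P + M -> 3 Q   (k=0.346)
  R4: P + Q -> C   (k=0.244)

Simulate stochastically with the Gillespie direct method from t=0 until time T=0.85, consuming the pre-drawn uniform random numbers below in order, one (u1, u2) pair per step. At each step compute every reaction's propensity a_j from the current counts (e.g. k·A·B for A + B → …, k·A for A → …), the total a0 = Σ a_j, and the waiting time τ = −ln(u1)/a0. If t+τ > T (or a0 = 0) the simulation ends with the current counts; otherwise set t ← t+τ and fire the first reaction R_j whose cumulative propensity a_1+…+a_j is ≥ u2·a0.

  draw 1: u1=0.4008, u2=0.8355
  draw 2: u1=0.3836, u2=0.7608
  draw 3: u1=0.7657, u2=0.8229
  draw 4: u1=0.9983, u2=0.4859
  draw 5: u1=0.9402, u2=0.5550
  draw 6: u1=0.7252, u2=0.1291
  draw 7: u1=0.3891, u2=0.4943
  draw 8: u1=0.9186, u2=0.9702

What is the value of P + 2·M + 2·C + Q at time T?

Value at T = 27

Check how each reaction changes W = P + 2·M + 2·C + Q (weight of products minus weight of reactants):
R1: M + C -> 4 Q: (1·4) − (2·1 + 2·1) = 4 − 4 = 0
R2: P + M -> 3 Q: (1·3) − (1·1 + 2·1) = 3 − 3 = 0
R3: P + M -> 3 Q: (1·3) − (1·1 + 2·1) = 3 − 3 = 0
R4: P + Q -> C: (2·1) − (1·1 + 1·1) = 2 − 2 = 0
Every reaction leaves W unchanged, so W is conserved and no simulation is needed: W(T) = W(0) = 4 + 2·5 + 2·2 + 9 = 27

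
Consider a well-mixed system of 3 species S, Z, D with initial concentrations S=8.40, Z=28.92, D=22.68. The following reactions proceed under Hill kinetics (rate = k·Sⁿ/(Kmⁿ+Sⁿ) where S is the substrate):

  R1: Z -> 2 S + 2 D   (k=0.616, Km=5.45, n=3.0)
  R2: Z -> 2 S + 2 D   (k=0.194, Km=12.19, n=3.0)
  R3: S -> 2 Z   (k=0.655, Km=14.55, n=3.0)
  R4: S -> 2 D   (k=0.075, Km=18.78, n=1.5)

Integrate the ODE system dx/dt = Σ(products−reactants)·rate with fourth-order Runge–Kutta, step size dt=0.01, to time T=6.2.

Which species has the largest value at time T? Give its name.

Dominant species at T: D

RK4 with dt=0.01: 620 steps to T=6.2. Trajectory (selected grid times):
t=0.00: S=8.40 Z=28.92 D=22.68
t=0.69: S=9.40 Z=28.54 D=23.80
t=1.38: S=10.37 Z=28.21 D=24.92
t=2.07: S=11.31 Z=27.93 D=26.04
t=2.76: S=12.23 Z=27.70 D=27.17
t=3.44: S=13.11 Z=27.52 D=28.28
t=4.13: S=13.97 Z=27.37 D=29.41
t=4.82: S=14.82 Z=27.27 D=30.54
t=5.51: S=15.65 Z=27.21 D=31.67
t=6.20: S=16.45 Z=27.19 D=32.80
At T=6.2: S=16.45 Z=27.19 D=32.80; the largest is D.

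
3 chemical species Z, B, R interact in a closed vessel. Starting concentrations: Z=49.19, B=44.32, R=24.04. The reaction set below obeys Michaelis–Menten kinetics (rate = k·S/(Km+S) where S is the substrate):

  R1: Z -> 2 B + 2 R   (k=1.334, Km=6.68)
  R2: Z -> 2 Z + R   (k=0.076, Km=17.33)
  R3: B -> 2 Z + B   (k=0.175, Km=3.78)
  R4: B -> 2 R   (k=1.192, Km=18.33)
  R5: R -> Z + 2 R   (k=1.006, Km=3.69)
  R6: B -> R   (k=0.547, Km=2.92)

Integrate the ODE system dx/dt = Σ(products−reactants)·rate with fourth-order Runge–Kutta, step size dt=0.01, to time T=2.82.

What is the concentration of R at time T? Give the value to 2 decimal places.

RK4 with dt=0.01: 282 steps to T=2.82. Trajectory (selected grid times):
t=0.00: Z=49.19 B=44.32 R=24.04
t=0.31: Z=49.21 B=44.63 R=25.74
t=0.63: Z=49.24 B=44.94 R=27.50
t=0.94: Z=49.27 B=45.25 R=29.20
t=1.25: Z=49.30 B=45.56 R=30.91
t=1.57: Z=49.34 B=45.87 R=32.68
t=1.88: Z=49.37 B=46.18 R=34.40
t=2.19: Z=49.41 B=46.48 R=36.11
t=2.51: Z=49.45 B=46.79 R=37.89
t=2.82: Z=49.48 B=47.10 R=39.61
Read off R at T=2.82: 39.61

R at T = 39.61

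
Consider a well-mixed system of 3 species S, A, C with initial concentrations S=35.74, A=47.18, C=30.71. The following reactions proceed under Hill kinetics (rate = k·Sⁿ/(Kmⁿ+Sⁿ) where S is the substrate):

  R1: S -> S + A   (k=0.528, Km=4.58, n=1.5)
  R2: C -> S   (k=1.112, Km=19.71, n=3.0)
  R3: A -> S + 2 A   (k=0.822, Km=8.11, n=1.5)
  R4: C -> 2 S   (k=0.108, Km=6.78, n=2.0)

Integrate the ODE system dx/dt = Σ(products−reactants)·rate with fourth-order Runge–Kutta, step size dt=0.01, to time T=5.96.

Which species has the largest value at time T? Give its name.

Dominant species at T: A

RK4 with dt=0.01: 596 steps to T=5.96. Trajectory (selected grid times):
t=0.00: S=35.74 A=47.18 C=30.71
t=0.66: S=36.96 A=48.02 C=30.07
t=1.32: S=38.17 A=48.86 C=29.43
t=1.99: S=39.39 A=49.72 C=28.79
t=2.65: S=40.59 A=50.56 C=28.17
t=3.31: S=41.78 A=51.41 C=27.56
t=3.97: S=42.95 A=52.26 C=26.96
t=4.64: S=44.14 A=53.12 C=26.37
t=5.30: S=45.30 A=53.97 C=25.79
t=5.96: S=46.45 A=54.82 C=25.22
At T=5.96: S=46.45 A=54.82 C=25.22; the largest is A.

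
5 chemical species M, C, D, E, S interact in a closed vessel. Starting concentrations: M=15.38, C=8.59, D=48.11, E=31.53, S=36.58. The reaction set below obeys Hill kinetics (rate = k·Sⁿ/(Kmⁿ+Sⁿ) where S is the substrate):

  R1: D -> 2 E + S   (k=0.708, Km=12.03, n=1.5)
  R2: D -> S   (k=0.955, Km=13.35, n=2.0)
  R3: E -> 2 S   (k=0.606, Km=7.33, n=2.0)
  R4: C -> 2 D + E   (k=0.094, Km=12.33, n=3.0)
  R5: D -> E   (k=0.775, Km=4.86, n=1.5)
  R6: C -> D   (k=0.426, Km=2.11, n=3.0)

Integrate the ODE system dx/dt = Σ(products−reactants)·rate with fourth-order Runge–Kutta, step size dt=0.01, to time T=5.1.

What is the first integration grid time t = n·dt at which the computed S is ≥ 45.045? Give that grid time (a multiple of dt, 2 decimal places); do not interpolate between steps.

Threshold first reached at t = 3.19

RK4 with dt=0.01: 510 steps to T=5.1. Trajectory (selected grid times):
t=0.00: M=15.38 C=8.59 D=48.11 E=31.53 S=36.58
t=0.57: M=15.38 C=8.34 D=47.08 E=32.36 S=38.10
t=1.13: M=15.38 C=8.09 D=46.08 E=33.17 S=39.59
t=1.70: M=15.38 C=7.84 D=45.06 E=33.99 S=41.11
t=2.27: M=15.38 C=7.59 D=44.04 E=34.80 S=42.62
t=2.83: M=15.38 C=7.35 D=43.03 E=35.60 S=44.11
t=3.18: M=15.38 C=7.20 D=42.41 E=36.09 S=45.03
t=3.19: M=15.38 C=7.19 D=42.39 E=36.11 S=45.06
t=3.40: M=15.38 C=7.10 D=42.02 E=36.40 S=45.62
t=3.97: M=15.38 C=6.86 D=41.00 E=37.20 S=47.12
t=4.53: M=15.38 C=6.62 D=40.01 E=37.98 S=48.60
t=5.10: M=15.38 C=6.38 D=39.00 E=38.77 S=50.10
S(3.18)=45.033 < 45.045 but S(3.19)=45.060 ≥ 45.045, so the first grid time is t=3.19.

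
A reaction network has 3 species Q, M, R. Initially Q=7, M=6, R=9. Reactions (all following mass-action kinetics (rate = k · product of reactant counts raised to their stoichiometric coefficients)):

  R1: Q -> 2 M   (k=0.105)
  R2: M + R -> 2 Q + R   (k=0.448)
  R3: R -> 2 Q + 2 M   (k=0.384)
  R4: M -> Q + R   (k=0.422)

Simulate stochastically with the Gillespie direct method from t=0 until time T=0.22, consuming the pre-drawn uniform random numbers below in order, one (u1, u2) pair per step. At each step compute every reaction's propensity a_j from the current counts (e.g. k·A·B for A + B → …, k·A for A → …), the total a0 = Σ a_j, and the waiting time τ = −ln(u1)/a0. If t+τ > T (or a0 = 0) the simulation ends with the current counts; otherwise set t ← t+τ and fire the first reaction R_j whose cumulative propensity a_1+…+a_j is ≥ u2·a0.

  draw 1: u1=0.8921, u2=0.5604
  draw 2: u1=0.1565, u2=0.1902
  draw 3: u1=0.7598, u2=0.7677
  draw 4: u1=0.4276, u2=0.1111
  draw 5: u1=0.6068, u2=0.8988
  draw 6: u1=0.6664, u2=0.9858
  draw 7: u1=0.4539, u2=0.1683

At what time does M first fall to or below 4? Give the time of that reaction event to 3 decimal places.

t=0.000: Q=7 M=6 R=9
Draw 1: a1=0.735, a2=24.192, a3=3.456, a4=2.532, a0=30.915; τ=−ln(0.8921)/30.915=0.004 → t=0.004; u2·a0=0.5604·30.915=17.325; a1=0.735 < 17.325 ≤ a1+a2=24.927 → R2 fires; Q=9 M=5 R=9
Draw 2: a1=0.945, a2=20.160, a3=3.456, a4=2.110, a0=26.671; τ=−ln(0.1565)/26.671=0.070 → t=0.073; u2·a0=0.1902·26.671=5.073; a1=0.945 < 5.073 ≤ a1+a2=21.105 → R2 fires; Q=11 M=4 R=9
Draw 3: a1=1.155, a2=16.128, a3=3.456, a4=1.688, a0=22.427; τ=−ln(0.7598)/22.427=0.012 → t=0.085; u2·a0=0.7677·22.427=17.217; a1=1.155 < 17.217 ≤ a1+a2=17.283 → R2 fires; Q=13 M=3 R=9
Draw 4: a1=1.365, a2=12.096, a3=3.456, a4=1.266, a0=18.183; τ=−ln(0.4276)/18.183=0.047 → t=0.132; u2·a0=0.1111·18.183=2.020; a1=1.365 < 2.020 ≤ a1+a2=13.461 → R2 fires; Q=15 M=2 R=9
Draw 5: a1=1.575, a2=8.064, a3=3.456, a4=0.844, a0=13.939; τ=−ln(0.6068)/13.939=0.036 → t=0.168; u2·a0=0.8988·13.939=12.528; a1+a2=9.639 < 12.528 ≤ a1+…+a3=13.095 → R3 fires; Q=17 M=4 R=8
Draw 6: a1=1.785, a2=14.336, a3=3.072, a4=1.688, a0=20.881; τ=−ln(0.6664)/20.881=0.019 → t=0.187; u2·a0=0.9858·20.881=20.584; a1+…+a3=19.193 < 20.584 ≤ a1+…+a4=20.881 → R4 fires; Q=18 M=3 R=9
Draw 7: a1=1.890, a2=12.096, a3=3.456, a4=1.266, a0=18.708; τ=−ln(0.4539)/18.708=0.042 → t=0.230 > T=0.22: stop.
M first becomes ≤ 4 when it reaches 4 at the event at t=0.073.

Threshold first reached at t = 0.073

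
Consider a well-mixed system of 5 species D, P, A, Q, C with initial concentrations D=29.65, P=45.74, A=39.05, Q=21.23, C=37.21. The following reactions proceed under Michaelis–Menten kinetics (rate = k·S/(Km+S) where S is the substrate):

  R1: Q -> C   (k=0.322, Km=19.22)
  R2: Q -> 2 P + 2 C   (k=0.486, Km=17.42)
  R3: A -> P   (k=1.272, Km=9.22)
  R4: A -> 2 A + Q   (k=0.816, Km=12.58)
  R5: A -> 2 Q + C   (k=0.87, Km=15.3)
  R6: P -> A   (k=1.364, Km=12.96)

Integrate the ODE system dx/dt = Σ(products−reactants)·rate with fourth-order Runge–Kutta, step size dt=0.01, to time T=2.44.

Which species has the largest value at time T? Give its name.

RK4 with dt=0.01: 244 steps to T=2.44. Trajectory (selected grid times):
t=0.00: D=29.65 P=45.74 A=39.05 Q=21.23 C=37.21
t=0.27: D=29.65 P=45.88 A=39.06 Q=21.62 C=37.57
t=0.54: D=29.65 P=46.01 A=39.06 Q=22.00 C=37.93
t=0.81: D=29.65 P=46.15 A=39.07 Q=22.39 C=38.29
t=1.08: D=29.65 P=46.29 A=39.08 Q=22.77 C=38.66
t=1.36: D=29.65 P=46.43 A=39.09 Q=23.16 C=39.04
t=1.63: D=29.65 P=46.57 A=39.10 Q=23.55 C=39.40
t=1.90: D=29.65 P=46.71 A=39.10 Q=23.93 C=39.77
t=2.17: D=29.65 P=46.86 A=39.11 Q=24.31 C=40.14
t=2.44: D=29.65 P=47.00 A=39.12 Q=24.69 C=40.51
At T=2.44: D=29.65 P=47.00 A=39.12 Q=24.69 C=40.51; the largest is P.

Dominant species at T: P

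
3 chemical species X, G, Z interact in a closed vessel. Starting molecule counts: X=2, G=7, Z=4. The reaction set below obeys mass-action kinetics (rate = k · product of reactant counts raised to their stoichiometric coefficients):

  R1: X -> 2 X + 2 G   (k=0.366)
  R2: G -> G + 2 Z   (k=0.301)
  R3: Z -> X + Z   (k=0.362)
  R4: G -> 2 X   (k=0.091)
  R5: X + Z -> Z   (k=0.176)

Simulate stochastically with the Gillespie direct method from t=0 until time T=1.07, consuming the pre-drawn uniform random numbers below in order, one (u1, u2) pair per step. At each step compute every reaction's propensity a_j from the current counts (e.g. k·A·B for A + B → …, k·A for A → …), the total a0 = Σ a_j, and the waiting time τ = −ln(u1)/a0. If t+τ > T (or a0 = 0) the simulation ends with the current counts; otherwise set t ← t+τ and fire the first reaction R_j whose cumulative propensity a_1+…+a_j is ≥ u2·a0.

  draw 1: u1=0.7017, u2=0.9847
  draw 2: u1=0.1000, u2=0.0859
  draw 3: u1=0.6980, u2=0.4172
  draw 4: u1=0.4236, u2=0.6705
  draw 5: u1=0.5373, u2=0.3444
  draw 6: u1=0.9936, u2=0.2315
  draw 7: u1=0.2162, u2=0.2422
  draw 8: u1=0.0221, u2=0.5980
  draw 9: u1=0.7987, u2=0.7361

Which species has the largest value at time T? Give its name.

t=0.000: X=2 G=7 Z=4
Draw 1: a1=0.732, a2=2.107, a3=1.448, a4=0.637, a5=1.408, a0=6.332; τ=−ln(0.7017)/6.332=0.056 → t=0.056; u2·a0=0.9847·6.332=6.235; a1+…+a4=4.924 < 6.235 ≤ a1+…+a5=6.332 → R5 fires; X=1 G=7 Z=4
Draw 2: a1=0.366, a2=2.107, a3=1.448, a4=0.637, a5=0.704, a0=5.262; τ=−ln(0.1000)/5.262=0.438 → t=0.494; u2·a0=0.0859·5.262=0.452; a1=0.366 < 0.452 ≤ a1+a2=2.473 → R2 fires; X=1 G=7 Z=6
Draw 3: a1=0.366, a2=2.107, a3=2.172, a4=0.637, a5=1.056, a0=6.338; τ=−ln(0.6980)/6.338=0.057 → t=0.550; u2·a0=0.4172·6.338=2.644; a1+a2=2.473 < 2.644 ≤ a1+…+a3=4.645 → R3 fires; X=2 G=7 Z=6
Draw 4: a1=0.732, a2=2.107, a3=2.172, a4=0.637, a5=2.112, a0=7.760; τ=−ln(0.4236)/7.760=0.111 → t=0.661; u2·a0=0.6705·7.760=5.203; a1+…+a3=5.011 < 5.203 ≤ a1+…+a4=5.648 → R4 fires; X=4 G=6 Z=6
Draw 5: a1=1.464, a2=1.806, a3=2.172, a4=0.546, a5=4.224, a0=10.212; τ=−ln(0.5373)/10.212=0.061 → t=0.722; u2·a0=0.3444·10.212=3.517; a1+a2=3.270 < 3.517 ≤ a1+…+a3=5.442 → R3 fires; X=5 G=6 Z=6
Draw 6: a1=1.830, a2=1.806, a3=2.172, a4=0.546, a5=5.280, a0=11.634; τ=−ln(0.9936)/11.634=0.001 → t=0.722; u2·a0=0.2315·11.634=2.693; a1=1.830 < 2.693 ≤ a1+a2=3.636 → R2 fires; X=5 G=6 Z=8
Draw 7: a1=1.830, a2=1.806, a3=2.896, a4=0.546, a5=7.040, a0=14.118; τ=−ln(0.2162)/14.118=0.108 → t=0.831; u2·a0=0.2422·14.118=3.419; a1=1.830 < 3.419 ≤ a1+a2=3.636 → R2 fires; X=5 G=6 Z=10
Draw 8: a1=1.830, a2=1.806, a3=3.620, a4=0.546, a5=8.800, a0=16.602; τ=−ln(0.0221)/16.602=0.230 → t=1.060; u2·a0=0.5980·16.602=9.928; a1+…+a4=7.802 < 9.928 ≤ a1+…+a5=16.602 → R5 fires; X=4 G=6 Z=10
Draw 9: a1=1.464, a2=1.806, a3=3.620, a4=0.546, a5=7.040, a0=14.476; τ=−ln(0.7987)/14.476=0.016 → t=1.076 > T=1.07: stop.
At T=1.07: X=4 G=6 Z=10; the largest is Z.

Dominant species at T: Z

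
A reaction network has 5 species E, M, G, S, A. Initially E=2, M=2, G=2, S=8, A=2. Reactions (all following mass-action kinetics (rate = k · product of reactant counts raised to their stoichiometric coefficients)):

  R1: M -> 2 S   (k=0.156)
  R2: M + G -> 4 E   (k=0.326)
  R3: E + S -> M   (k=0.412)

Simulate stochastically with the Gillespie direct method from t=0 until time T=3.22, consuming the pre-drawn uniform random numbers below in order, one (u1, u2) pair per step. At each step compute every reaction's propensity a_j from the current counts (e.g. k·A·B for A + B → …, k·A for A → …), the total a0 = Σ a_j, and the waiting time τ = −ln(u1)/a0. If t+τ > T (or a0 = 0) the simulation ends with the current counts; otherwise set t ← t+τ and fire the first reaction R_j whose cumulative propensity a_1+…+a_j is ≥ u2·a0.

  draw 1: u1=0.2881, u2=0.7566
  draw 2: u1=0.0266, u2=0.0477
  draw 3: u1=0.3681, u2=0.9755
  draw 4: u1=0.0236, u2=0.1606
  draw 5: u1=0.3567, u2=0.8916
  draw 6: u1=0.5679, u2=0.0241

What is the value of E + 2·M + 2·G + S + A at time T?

Check how each reaction changes W = E + 2·M + 2·G + S + A (weight of products minus weight of reactants):
R1: M -> 2 S: (1·2) − (2·1) = 2 − 2 = 0
R2: M + G -> 4 E: (1·4) − (2·1 + 2·1) = 4 − 4 = 0
R3: E + S -> M: (2·1) − (1·1 + 1·1) = 2 − 2 = 0
Every reaction leaves W unchanged, so W is conserved and no simulation is needed: W(T) = W(0) = 2 + 2·2 + 2·2 + 8 + 2 = 20

Value at T = 20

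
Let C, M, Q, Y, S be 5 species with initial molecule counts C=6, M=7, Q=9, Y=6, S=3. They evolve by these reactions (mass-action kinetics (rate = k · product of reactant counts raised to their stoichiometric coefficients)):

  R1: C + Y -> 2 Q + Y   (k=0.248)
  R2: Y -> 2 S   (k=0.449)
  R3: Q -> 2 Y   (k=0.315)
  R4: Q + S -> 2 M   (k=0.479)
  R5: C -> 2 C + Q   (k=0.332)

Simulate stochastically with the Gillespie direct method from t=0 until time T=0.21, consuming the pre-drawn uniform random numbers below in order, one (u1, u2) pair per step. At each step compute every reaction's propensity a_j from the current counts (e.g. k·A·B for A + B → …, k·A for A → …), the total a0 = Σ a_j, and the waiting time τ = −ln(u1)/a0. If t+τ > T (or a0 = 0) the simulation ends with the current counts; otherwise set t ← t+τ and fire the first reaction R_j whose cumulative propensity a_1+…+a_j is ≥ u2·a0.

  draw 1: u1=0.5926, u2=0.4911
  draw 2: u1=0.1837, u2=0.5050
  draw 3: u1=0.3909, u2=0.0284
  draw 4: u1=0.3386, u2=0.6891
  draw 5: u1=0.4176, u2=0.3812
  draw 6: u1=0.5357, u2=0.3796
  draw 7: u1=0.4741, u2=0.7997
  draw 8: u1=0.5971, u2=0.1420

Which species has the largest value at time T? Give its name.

t=0.000: C=6 M=7 Q=9 Y=6 S=3
Draw 1: a1=8.928, a2=2.694, a3=2.835, a4=12.933, a5=1.992, a0=29.382; τ=−ln(0.5926)/29.382=0.018 → t=0.018; u2·a0=0.4911·29.382=14.430; a1+a2=11.622 < 14.430 ≤ a1+…+a3=14.457 → R3 fires; C=6 M=7 Q=8 Y=8 S=3
Draw 2: a1=11.904, a2=3.592, a3=2.520, a4=11.496, a5=1.992, a0=31.504; τ=−ln(0.1837)/31.504=0.054 → t=0.072; u2·a0=0.5050·31.504=15.910; a1+a2=15.496 < 15.910 ≤ a1+…+a3=18.016 → R3 fires; C=6 M=7 Q=7 Y=10 S=3
Draw 3: a1=14.880, a2=4.490, a3=2.205, a4=10.059, a5=1.992, a0=33.626; τ=−ln(0.3909)/33.626=0.028 → t=0.100; u2·a0=0.0284·33.626=0.955 ≤ a1=14.880 → R1 fires; C=5 M=7 Q=9 Y=10 S=3
Draw 4: a1=12.400, a2=4.490, a3=2.835, a4=12.933, a5=1.660, a0=34.318; τ=−ln(0.3386)/34.318=0.032 → t=0.131; u2·a0=0.6891·34.318=23.649; a1+…+a3=19.725 < 23.649 ≤ a1+…+a4=32.658 → R4 fires; C=5 M=9 Q=8 Y=10 S=2
Draw 5: a1=12.400, a2=4.490, a3=2.520, a4=7.664, a5=1.660, a0=28.734; τ=−ln(0.4176)/28.734=0.030 → t=0.161; u2·a0=0.3812·28.734=10.953 ≤ a1=12.400 → R1 fires; C=4 M=9 Q=10 Y=10 S=2
Draw 6: a1=9.920, a2=4.490, a3=3.150, a4=9.580, a5=1.328, a0=28.468; τ=−ln(0.5357)/28.468=0.022 → t=0.183; u2·a0=0.3796·28.468=10.806; a1=9.920 < 10.806 ≤ a1+a2=14.410 → R2 fires; C=4 M=9 Q=10 Y=9 S=4
Draw 7: a1=8.928, a2=4.041, a3=3.150, a4=19.160, a5=1.328, a0=36.607; τ=−ln(0.4741)/36.607=0.020 → t=0.204; u2·a0=0.7997·36.607=29.275; a1+…+a3=16.119 < 29.275 ≤ a1+…+a4=35.279 → R4 fires; C=4 M=11 Q=9 Y=9 S=3
Draw 8: a1=8.928, a2=4.041, a3=2.835, a4=12.933, a5=1.328, a0=30.065; τ=−ln(0.5971)/30.065=0.017 → t=0.221 > T=0.21: stop.
At T=0.21: C=4 M=11 Q=9 Y=9 S=3; the largest is M.

Dominant species at T: M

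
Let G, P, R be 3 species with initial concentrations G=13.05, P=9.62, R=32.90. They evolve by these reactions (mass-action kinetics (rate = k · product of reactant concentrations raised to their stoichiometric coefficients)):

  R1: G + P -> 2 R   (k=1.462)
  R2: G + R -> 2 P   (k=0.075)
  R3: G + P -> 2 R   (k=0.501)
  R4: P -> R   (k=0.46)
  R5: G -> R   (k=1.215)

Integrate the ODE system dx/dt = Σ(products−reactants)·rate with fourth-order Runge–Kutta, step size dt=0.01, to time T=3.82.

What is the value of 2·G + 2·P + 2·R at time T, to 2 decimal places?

Check how each reaction changes W = 2·G + 2·P + 2·R (weight of products minus weight of reactants):
R1: G + P -> 2 R: (2·2) − (2·1 + 2·1) = 4 − 4 = 0
R2: G + R -> 2 P: (2·2) − (2·1 + 2·1) = 4 − 4 = 0
R3: G + P -> 2 R: (2·2) − (2·1 + 2·1) = 4 − 4 = 0
R4: P -> R: (2·1) − (2·1) = 2 − 2 = 0
R5: G -> R: (2·1) − (2·1) = 2 − 2 = 0
Every reaction leaves W unchanged, so W is conserved and no simulation is needed: W(T) = W(0) = 2·13.05 + 2·9.62 + 2·32.90 = 111.14

Value at T = 111.14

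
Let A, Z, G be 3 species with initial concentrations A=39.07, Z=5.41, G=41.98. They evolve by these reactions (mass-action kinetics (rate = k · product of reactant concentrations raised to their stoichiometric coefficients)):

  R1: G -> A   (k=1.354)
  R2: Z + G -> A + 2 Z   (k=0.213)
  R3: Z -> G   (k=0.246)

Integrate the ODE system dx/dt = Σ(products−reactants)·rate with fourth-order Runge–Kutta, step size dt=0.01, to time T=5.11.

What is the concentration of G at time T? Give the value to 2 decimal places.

RK4 with dt=0.01: 511 steps to T=5.11. Trajectory (selected grid times):
t=0.00: A=39.07 Z=5.41 G=41.98
t=0.57: A=82.03 Z=32.85 G=2.18
t=1.14: A=87.90 Z=33.11 G=0.98
t=1.70: A=92.42 Z=32.39 G=0.97
t=2.27: A=96.92 Z=31.65 G=0.96
t=2.84: A=101.31 Z=30.91 G=0.96
t=3.41: A=105.59 Z=30.18 G=0.95
t=3.97: A=109.71 Z=29.46 G=0.95
t=4.54: A=113.79 Z=28.73 G=0.95
t=5.11: A=117.77 Z=28.01 G=0.94
Read off G at T=5.11: 0.94

G at T = 0.94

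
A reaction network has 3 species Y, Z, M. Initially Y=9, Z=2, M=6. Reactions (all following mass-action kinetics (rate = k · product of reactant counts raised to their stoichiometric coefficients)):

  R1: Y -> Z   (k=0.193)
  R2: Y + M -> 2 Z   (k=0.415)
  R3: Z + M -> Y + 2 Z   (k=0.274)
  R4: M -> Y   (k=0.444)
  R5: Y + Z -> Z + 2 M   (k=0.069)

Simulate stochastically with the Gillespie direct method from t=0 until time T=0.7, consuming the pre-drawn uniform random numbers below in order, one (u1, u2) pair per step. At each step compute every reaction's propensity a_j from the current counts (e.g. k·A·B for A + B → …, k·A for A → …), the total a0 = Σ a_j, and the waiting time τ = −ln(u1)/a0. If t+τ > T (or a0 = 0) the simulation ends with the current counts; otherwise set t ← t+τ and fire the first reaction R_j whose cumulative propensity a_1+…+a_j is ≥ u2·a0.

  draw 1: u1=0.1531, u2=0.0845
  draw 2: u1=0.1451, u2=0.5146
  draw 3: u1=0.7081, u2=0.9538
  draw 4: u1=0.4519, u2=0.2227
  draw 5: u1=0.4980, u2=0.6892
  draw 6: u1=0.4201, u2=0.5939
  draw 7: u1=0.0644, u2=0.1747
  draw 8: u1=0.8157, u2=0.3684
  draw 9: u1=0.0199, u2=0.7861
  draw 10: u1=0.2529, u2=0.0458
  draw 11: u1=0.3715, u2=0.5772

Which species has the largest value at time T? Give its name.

Dominant species at T: Z

t=0.000: Y=9 Z=2 M=6
Draw 1: a1=1.737, a2=22.410, a3=3.288, a4=2.664, a5=1.242, a0=31.341; τ=−ln(0.1531)/31.341=0.060 → t=0.060; u2·a0=0.0845·31.341=2.648; a1=1.737 < 2.648 ≤ a1+a2=24.147 → R2 fires; Y=8 Z=4 M=5
Draw 2: a1=1.544, a2=16.600, a3=5.480, a4=2.220, a5=2.208, a0=28.052; τ=−ln(0.1451)/28.052=0.069 → t=0.129; u2·a0=0.5146·28.052=14.436; a1=1.544 < 14.436 ≤ a1+a2=18.144 → R2 fires; Y=7 Z=6 M=4
Draw 3: a1=1.351, a2=11.620, a3=6.576, a4=1.776, a5=2.898, a0=24.221; τ=−ln(0.7081)/24.221=0.014 → t=0.143; u2·a0=0.9538·24.221=23.102; a1+…+a4=21.323 < 23.102 ≤ a1+…+a5=24.221 → R5 fires; Y=6 Z=6 M=6
Draw 4: a1=1.158, a2=14.940, a3=9.864, a4=2.664, a5=2.484, a0=31.110; τ=−ln(0.4519)/31.110=0.026 → t=0.168; u2·a0=0.2227·31.110=6.928; a1=1.158 < 6.928 ≤ a1+a2=16.098 → R2 fires; Y=5 Z=8 M=5
Draw 5: a1=0.965, a2=10.375, a3=10.960, a4=2.220, a5=2.760, a0=27.280; τ=−ln(0.4980)/27.280=0.026 → t=0.194; u2·a0=0.6892·27.280=18.801; a1+a2=11.340 < 18.801 ≤ a1+…+a3=22.300 → R3 fires; Y=6 Z=9 M=4
Draw 6: a1=1.158, a2=9.960, a3=9.864, a4=1.776, a5=3.726, a0=26.484; τ=−ln(0.4201)/26.484=0.033 → t=0.227; u2·a0=0.5939·26.484=15.729; a1+a2=11.118 < 15.729 ≤ a1+…+a3=20.982 → R3 fires; Y=7 Z=10 M=3
Draw 7: a1=1.351, a2=8.715, a3=8.220, a4=1.332, a5=4.830, a0=24.448; τ=−ln(0.0644)/24.448=0.112 → t=0.339; u2·a0=0.1747·24.448=4.271; a1=1.351 < 4.271 ≤ a1+a2=10.066 → R2 fires; Y=6 Z=12 M=2
Draw 8: a1=1.158, a2=4.980, a3=6.576, a4=0.888, a5=4.968, a0=18.570; τ=−ln(0.8157)/18.570=0.011 → t=0.350; u2·a0=0.3684·18.570=6.841; a1+a2=6.138 < 6.841 ≤ a1+…+a3=12.714 → R3 fires; Y=7 Z=13 M=1
Draw 9: a1=1.351, a2=2.905, a3=3.562, a4=0.444, a5=6.279, a0=14.541; τ=−ln(0.0199)/14.541=0.269 → t=0.619; u2·a0=0.7861·14.541=11.431; a1+…+a4=8.262 < 11.431 ≤ a1+…+a5=14.541 → R5 fires; Y=6 Z=13 M=3
Draw 10: a1=1.158, a2=7.470, a3=10.686, a4=1.332, a5=5.382, a0=26.028; τ=−ln(0.2529)/26.028=0.053 → t=0.672; u2·a0=0.0458·26.028=1.192; a1=1.158 < 1.192 ≤ a1+a2=8.628 → R2 fires; Y=5 Z=15 M=2
Draw 11: a1=0.965, a2=4.150, a3=8.220, a4=0.888, a5=5.175, a0=19.398; τ=−ln(0.3715)/19.398=0.051 → t=0.723 > T=0.7: stop.
At T=0.7: Y=5 Z=15 M=2; the largest is Z.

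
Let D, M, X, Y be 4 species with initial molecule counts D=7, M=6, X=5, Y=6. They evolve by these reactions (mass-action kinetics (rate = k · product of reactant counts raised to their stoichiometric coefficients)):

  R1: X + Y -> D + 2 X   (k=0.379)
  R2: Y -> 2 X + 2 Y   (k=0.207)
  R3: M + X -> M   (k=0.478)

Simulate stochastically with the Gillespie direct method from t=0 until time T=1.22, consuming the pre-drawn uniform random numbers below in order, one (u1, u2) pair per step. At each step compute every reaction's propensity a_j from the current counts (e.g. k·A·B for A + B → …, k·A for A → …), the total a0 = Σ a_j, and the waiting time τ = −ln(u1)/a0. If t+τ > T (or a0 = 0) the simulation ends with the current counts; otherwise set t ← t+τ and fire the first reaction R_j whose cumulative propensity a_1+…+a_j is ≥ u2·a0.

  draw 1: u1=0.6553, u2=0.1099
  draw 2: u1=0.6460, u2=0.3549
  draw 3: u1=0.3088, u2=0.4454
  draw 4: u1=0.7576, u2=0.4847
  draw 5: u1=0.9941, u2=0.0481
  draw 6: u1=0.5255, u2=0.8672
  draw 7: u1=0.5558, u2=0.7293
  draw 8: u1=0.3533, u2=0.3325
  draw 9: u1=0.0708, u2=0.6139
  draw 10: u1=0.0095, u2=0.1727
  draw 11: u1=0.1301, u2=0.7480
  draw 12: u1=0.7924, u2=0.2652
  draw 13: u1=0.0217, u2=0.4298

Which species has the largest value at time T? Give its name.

t=0.000: D=7 M=6 X=5 Y=6
Draw 1: a1=11.370, a2=1.242, a3=14.340, a0=26.952; τ=−ln(0.6553)/26.952=0.016 → t=0.016; u2·a0=0.1099·26.952=2.962 ≤ a1=11.370 → R1 fires; D=8 M=6 X=6 Y=5
Draw 2: a1=11.370, a2=1.035, a3=17.208, a0=29.613; τ=−ln(0.6460)/29.613=0.015 → t=0.030; u2·a0=0.3549·29.613=10.510 ≤ a1=11.370 → R1 fires; D=9 M=6 X=7 Y=4
Draw 3: a1=10.612, a2=0.828, a3=20.076, a0=31.516; τ=−ln(0.3088)/31.516=0.037 → t=0.068; u2·a0=0.4454·31.516=14.037; a1+a2=11.440 < 14.037 ≤ a1+…+a3=31.516 → R3 fires; D=9 M=6 X=6 Y=4
Draw 4: a1=9.096, a2=0.828, a3=17.208, a0=27.132; τ=−ln(0.7576)/27.132=0.010 → t=0.078; u2·a0=0.4847·27.132=13.151; a1+a2=9.924 < 13.151 ≤ a1+…+a3=27.132 → R3 fires; D=9 M=6 X=5 Y=4
Draw 5: a1=7.580, a2=0.828, a3=14.340, a0=22.748; τ=−ln(0.9941)/22.748=0.000 → t=0.078; u2·a0=0.0481·22.748=1.094 ≤ a1=7.580 → R1 fires; D=10 M=6 X=6 Y=3
Draw 6: a1=6.822, a2=0.621, a3=17.208, a0=24.651; τ=−ln(0.5255)/24.651=0.026 → t=0.104; u2·a0=0.8672·24.651=21.377; a1+a2=7.443 < 21.377 ≤ a1+…+a3=24.651 → R3 fires; D=10 M=6 X=5 Y=3
Draw 7: a1=5.685, a2=0.621, a3=14.340, a0=20.646; τ=−ln(0.5558)/20.646=0.028 → t=0.133; u2·a0=0.7293·20.646=15.057; a1+a2=6.306 < 15.057 ≤ a1+…+a3=20.646 → R3 fires; D=10 M=6 X=4 Y=3
Draw 8: a1=4.548, a2=0.621, a3=11.472, a0=16.641; τ=−ln(0.3533)/16.641=0.063 → t=0.195; u2·a0=0.3325·16.641=5.533; a1+a2=5.169 < 5.533 ≤ a1+…+a3=16.641 → R3 fires; D=10 M=6 X=3 Y=3
Draw 9: a1=3.411, a2=0.621, a3=8.604, a0=12.636; τ=−ln(0.0708)/12.636=0.210 → t=0.405; u2·a0=0.6139·12.636=7.757; a1+a2=4.032 < 7.757 ≤ a1+…+a3=12.636 → R3 fires; D=10 M=6 X=2 Y=3
Draw 10: a1=2.274, a2=0.621, a3=5.736, a0=8.631; τ=−ln(0.0095)/8.631=0.540 → t=0.944; u2·a0=0.1727·8.631=1.491 ≤ a1=2.274 → R1 fires; D=11 M=6 X=3 Y=2
Draw 11: a1=2.274, a2=0.414, a3=8.604, a0=11.292; τ=−ln(0.1301)/11.292=0.181 → t=1.125; u2·a0=0.7480·11.292=8.446; a1+a2=2.688 < 8.446 ≤ a1+…+a3=11.292 → R3 fires; D=11 M=6 X=2 Y=2
Draw 12: a1=1.516, a2=0.414, a3=5.736, a0=7.666; τ=−ln(0.7924)/7.666=0.030 → t=1.155; u2·a0=0.2652·7.666=2.033; a1+a2=1.930 < 2.033 ≤ a1+…+a3=7.666 → R3 fires; D=11 M=6 X=1 Y=2
Draw 13: a1=0.758, a2=0.414, a3=2.868, a0=4.040; τ=−ln(0.0217)/4.040=0.948 → t=2.103 > T=1.22: stop.
At T=1.22: D=11 M=6 X=1 Y=2; the largest is D.

Dominant species at T: D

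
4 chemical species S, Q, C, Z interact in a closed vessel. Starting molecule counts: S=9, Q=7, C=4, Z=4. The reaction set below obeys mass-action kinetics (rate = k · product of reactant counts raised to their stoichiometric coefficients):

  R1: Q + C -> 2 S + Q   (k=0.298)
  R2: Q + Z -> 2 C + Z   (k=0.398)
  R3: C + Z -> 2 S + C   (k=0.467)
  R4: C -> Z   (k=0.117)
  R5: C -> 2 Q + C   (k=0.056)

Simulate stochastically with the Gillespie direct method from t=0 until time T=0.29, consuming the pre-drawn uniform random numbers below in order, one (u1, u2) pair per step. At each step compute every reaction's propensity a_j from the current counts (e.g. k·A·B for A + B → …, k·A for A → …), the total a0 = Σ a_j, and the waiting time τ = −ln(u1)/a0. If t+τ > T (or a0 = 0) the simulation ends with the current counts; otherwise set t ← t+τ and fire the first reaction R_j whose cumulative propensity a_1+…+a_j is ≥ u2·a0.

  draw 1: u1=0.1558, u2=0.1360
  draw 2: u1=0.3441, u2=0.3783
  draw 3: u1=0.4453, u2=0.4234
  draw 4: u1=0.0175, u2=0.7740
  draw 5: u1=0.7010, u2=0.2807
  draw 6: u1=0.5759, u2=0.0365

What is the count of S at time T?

S at T = 15

t=0.000: S=9 Q=7 C=4 Z=4
Draw 1: a1=8.344, a2=11.144, a3=7.472, a4=0.468, a5=0.224, a0=27.652; τ=−ln(0.1558)/27.652=0.067 → t=0.067; u2·a0=0.1360·27.652=3.761 ≤ a1=8.344 → R1 fires; S=11 Q=7 C=3 Z=4
Draw 2: a1=6.258, a2=11.144, a3=5.604, a4=0.351, a5=0.168, a0=23.525; τ=−ln(0.3441)/23.525=0.045 → t=0.113; u2·a0=0.3783·23.525=8.900; a1=6.258 < 8.900 ≤ a1+a2=17.402 → R2 fires; S=11 Q=6 C=5 Z=4
Draw 3: a1=8.940, a2=9.552, a3=9.340, a4=0.585, a5=0.280, a0=28.697; τ=−ln(0.4453)/28.697=0.028 → t=0.141; u2·a0=0.4234·28.697=12.150; a1=8.940 < 12.150 ≤ a1+a2=18.492 → R2 fires; S=11 Q=5 C=7 Z=4
Draw 4: a1=10.430, a2=7.960, a3=13.076, a4=0.819, a5=0.392, a0=32.677; τ=−ln(0.0175)/32.677=0.124 → t=0.265; u2·a0=0.7740·32.677=25.292; a1+a2=18.390 < 25.292 ≤ a1+…+a3=31.466 → R3 fires; S=13 Q=5 C=7 Z=3
Draw 5: a1=10.430, a2=5.970, a3=9.807, a4=0.819, a5=0.392, a0=27.418; τ=−ln(0.7010)/27.418=0.013 → t=0.278; u2·a0=0.2807·27.418=7.696 ≤ a1=10.430 → R1 fires; S=15 Q=5 C=6 Z=3
Draw 6: a1=8.940, a2=5.970, a3=8.406, a4=0.702, a5=0.336, a0=24.354; τ=−ln(0.5759)/24.354=0.023 → t=0.300 > T=0.29: stop.
Read off S at T=0.29: 15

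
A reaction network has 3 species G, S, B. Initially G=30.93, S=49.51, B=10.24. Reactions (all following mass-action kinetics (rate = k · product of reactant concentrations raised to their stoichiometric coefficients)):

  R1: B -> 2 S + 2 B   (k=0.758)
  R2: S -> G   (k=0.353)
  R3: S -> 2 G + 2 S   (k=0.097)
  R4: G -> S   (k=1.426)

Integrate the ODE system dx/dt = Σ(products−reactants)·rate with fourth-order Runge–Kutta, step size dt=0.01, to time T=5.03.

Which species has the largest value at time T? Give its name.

RK4 with dt=0.01: 503 steps to T=5.03. Trajectory (selected grid times):
t=0.00: G=30.93 S=49.51 B=10.24
t=0.56: G=27.32 S=74.04 B=15.65
t=1.12: G=31.03 S=101.07 B=23.93
t=1.68: G=39.40 S=137.27 B=36.59
t=2.24: G=52.54 S=189.15 B=55.94
t=2.79: G=71.71 S=263.71 B=84.87
t=3.35: G=100.54 S=376.16 B=129.75
t=3.91: G=143.51 S=544.51 B=198.36
t=4.47: G=207.89 S=797.88 B=303.25
t=5.03: G=304.82 S=1180.73 B=463.61
At T=5.03: G=304.82 S=1180.73 B=463.61; the largest is S.

Dominant species at T: S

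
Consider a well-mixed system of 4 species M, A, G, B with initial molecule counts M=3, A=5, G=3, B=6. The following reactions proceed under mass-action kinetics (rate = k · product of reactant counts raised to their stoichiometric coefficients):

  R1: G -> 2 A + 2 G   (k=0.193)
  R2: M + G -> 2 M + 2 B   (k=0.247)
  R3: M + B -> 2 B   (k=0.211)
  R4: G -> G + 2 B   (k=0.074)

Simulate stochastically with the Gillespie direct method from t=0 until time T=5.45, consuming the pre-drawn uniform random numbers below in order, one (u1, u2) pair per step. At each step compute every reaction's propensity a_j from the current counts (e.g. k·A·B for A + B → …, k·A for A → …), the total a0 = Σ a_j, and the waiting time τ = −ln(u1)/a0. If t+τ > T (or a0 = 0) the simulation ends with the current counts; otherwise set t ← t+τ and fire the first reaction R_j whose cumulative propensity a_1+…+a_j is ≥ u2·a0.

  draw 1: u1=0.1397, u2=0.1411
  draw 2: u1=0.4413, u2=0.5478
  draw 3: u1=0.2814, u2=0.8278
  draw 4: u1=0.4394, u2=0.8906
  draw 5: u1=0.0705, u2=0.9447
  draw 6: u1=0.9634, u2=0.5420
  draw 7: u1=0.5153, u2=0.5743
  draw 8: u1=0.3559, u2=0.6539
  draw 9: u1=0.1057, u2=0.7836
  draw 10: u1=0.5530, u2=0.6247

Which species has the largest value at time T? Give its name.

t=0.000: M=3 A=5 G=3 B=6
Draw 1: a1=0.579, a2=2.223, a3=3.798, a4=0.222, a0=6.822; τ=−ln(0.1397)/6.822=0.289 → t=0.289; u2·a0=0.1411·6.822=0.963; a1=0.579 < 0.963 ≤ a1+a2=2.802 → R2 fires; M=4 A=5 G=2 B=8
Draw 2: a1=0.386, a2=1.976, a3=6.752, a4=0.148, a0=9.262; τ=−ln(0.4413)/9.262=0.088 → t=0.377; u2·a0=0.5478·9.262=5.074; a1+a2=2.362 < 5.074 ≤ a1+…+a3=9.114 → R3 fires; M=3 A=5 G=2 B=9
Draw 3: a1=0.386, a2=1.482, a3=5.697, a4=0.148, a0=7.713; τ=−ln(0.2814)/7.713=0.164 → t=0.541; u2·a0=0.8278·7.713=6.385; a1+a2=1.868 < 6.385 ≤ a1+…+a3=7.565 → R3 fires; M=2 A=5 G=2 B=10
Draw 4: a1=0.386, a2=0.988, a3=4.220, a4=0.148, a0=5.742; τ=−ln(0.4394)/5.742=0.143 → t=0.684; u2·a0=0.8906·5.742=5.114; a1+a2=1.374 < 5.114 ≤ a1+…+a3=5.594 → R3 fires; M=1 A=5 G=2 B=11
Draw 5: a1=0.386, a2=0.494, a3=2.321, a4=0.148, a0=3.349; τ=−ln(0.0705)/3.349=0.792 → t=1.476; u2·a0=0.9447·3.349=3.164; a1+a2=0.880 < 3.164 ≤ a1+…+a3=3.201 → R3 fires; M=0 A=5 G=2 B=12
Draw 6: a1=0.386, a2=0.000, a3=0.000, a4=0.148, a0=0.534; τ=−ln(0.9634)/0.534=0.070 → t=1.546; u2·a0=0.5420·0.534=0.289 ≤ a1=0.386 → R1 fires; M=0 A=7 G=3 B=12
Draw 7: a1=0.579, a2=0.000, a3=0.000, a4=0.222, a0=0.801; τ=−ln(0.5153)/0.801=0.828 → t=2.374; u2·a0=0.5743·0.801=0.460 ≤ a1=0.579 → R1 fires; M=0 A=9 G=4 B=12
Draw 8: a1=0.772, a2=0.000, a3=0.000, a4=0.296, a0=1.068; τ=−ln(0.3559)/1.068=0.967 → t=3.341; u2·a0=0.6539·1.068=0.698 ≤ a1=0.772 → R1 fires; M=0 A=11 G=5 B=12
Draw 9: a1=0.965, a2=0.000, a3=0.000, a4=0.370, a0=1.335; τ=−ln(0.1057)/1.335=1.683 → t=5.025; u2·a0=0.7836·1.335=1.046; a1+…+a3=0.965 < 1.046 ≤ a1+…+a4=1.335 → R4 fires; M=0 A=11 G=5 B=14
Draw 10: a1=0.965, a2=0.000, a3=0.000, a4=0.370, a0=1.335; τ=−ln(0.5530)/1.335=0.444 → t=5.468 > T=5.45: stop.
At T=5.45: M=0 A=11 G=5 B=14; the largest is B.

Dominant species at T: B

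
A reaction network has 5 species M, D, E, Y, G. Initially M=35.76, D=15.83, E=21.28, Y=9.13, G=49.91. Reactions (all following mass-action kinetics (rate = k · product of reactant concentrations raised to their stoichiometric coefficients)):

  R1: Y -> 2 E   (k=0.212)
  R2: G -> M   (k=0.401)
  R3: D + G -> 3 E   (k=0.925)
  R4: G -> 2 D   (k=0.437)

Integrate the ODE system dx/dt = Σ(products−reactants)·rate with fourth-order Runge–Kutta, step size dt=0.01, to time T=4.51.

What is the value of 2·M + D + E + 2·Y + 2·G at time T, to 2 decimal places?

Check how each reaction changes W = 2·M + D + E + 2·Y + 2·G (weight of products minus weight of reactants):
R1: Y -> 2 E: (1·2) − (2·1) = 2 − 2 = 0
R2: G -> M: (2·1) − (2·1) = 2 − 2 = 0
R3: D + G -> 3 E: (1·3) − (1·1 + 2·1) = 3 − 3 = 0
R4: G -> 2 D: (1·2) − (2·1) = 2 − 2 = 0
Every reaction leaves W unchanged, so W is conserved and no simulation is needed: W(T) = W(0) = 2·35.76 + 15.83 + 21.28 + 2·9.13 + 2·49.91 = 226.71

Value at T = 226.71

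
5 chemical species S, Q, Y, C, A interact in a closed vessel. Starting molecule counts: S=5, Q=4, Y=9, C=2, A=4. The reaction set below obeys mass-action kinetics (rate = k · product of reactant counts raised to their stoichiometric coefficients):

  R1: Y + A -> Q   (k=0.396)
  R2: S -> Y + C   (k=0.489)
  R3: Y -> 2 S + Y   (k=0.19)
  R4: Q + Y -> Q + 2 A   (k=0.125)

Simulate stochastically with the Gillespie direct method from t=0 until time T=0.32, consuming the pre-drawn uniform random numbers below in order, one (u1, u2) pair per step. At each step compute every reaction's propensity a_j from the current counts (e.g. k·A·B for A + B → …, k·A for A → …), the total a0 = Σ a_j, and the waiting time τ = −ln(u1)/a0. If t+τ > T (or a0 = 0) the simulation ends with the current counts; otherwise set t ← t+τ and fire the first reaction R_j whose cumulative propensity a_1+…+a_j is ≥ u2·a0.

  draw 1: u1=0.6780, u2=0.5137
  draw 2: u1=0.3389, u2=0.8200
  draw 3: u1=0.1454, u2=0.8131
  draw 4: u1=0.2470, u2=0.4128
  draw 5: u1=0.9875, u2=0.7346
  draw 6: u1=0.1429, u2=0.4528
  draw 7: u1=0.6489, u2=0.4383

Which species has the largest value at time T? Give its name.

t=0.000: S=5 Q=4 Y=9 C=2 A=4
Draw 1: a1=14.256, a2=2.445, a3=1.710, a4=4.500, a0=22.911; τ=−ln(0.6780)/22.911=0.017 → t=0.017; u2·a0=0.5137·22.911=11.769 ≤ a1=14.256 → R1 fires; S=5 Q=5 Y=8 C=2 A=3
Draw 2: a1=9.504, a2=2.445, a3=1.520, a4=5.000, a0=18.469; τ=−ln(0.3389)/18.469=0.059 → t=0.076; u2·a0=0.8200·18.469=15.145; a1+…+a3=13.469 < 15.145 ≤ a1+…+a4=18.469 → R4 fires; S=5 Q=5 Y=7 C=2 A=5
Draw 3: a1=13.860, a2=2.445, a3=1.330, a4=4.375, a0=22.010; τ=−ln(0.1454)/22.010=0.088 → t=0.163; u2·a0=0.8131·22.010=17.896; a1+…+a3=17.635 < 17.896 ≤ a1+…+a4=22.010 → R4 fires; S=5 Q=5 Y=6 C=2 A=7
Draw 4: a1=16.632, a2=2.445, a3=1.140, a4=3.750, a0=23.967; τ=−ln(0.2470)/23.967=0.058 → t=0.222; u2·a0=0.4128·23.967=9.894 ≤ a1=16.632 → R1 fires; S=5 Q=6 Y=5 C=2 A=6
Draw 5: a1=11.880, a2=2.445, a3=0.950, a4=3.750, a0=19.025; τ=−ln(0.9875)/19.025=0.001 → t=0.222; u2·a0=0.7346·19.025=13.976; a1=11.880 < 13.976 ≤ a1+a2=14.325 → R2 fires; S=4 Q=6 Y=6 C=3 A=6
Draw 6: a1=14.256, a2=1.956, a3=1.140, a4=4.500, a0=21.852; τ=−ln(0.1429)/21.852=0.089 → t=0.311; u2·a0=0.4528·21.852=9.895 ≤ a1=14.256 → R1 fires; S=4 Q=7 Y=5 C=3 A=5
Draw 7: a1=9.900, a2=1.956, a3=0.950, a4=4.375, a0=17.181; τ=−ln(0.6489)/17.181=0.025 → t=0.336 > T=0.32: stop.
At T=0.32: S=4 Q=7 Y=5 C=3 A=5; the largest is Q.

Dominant species at T: Q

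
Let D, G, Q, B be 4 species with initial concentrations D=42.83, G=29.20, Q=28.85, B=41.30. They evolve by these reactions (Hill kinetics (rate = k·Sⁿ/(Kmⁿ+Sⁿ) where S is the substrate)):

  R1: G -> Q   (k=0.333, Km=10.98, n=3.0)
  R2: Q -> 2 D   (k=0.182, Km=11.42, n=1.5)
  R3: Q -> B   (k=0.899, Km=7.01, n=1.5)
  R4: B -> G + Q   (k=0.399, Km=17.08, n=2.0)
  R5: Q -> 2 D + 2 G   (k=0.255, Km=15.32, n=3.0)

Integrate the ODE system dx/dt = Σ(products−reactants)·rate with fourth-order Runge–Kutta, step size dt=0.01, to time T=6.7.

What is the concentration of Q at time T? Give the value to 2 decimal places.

RK4 with dt=0.01: 670 steps to T=6.7. Trajectory (selected grid times):
t=0.00: D=42.83 G=29.20 Q=28.85 B=41.30
t=0.74: D=43.37 G=29.55 Q=28.47 B=41.64
t=1.49: D=43.92 G=29.89 Q=28.09 B=41.98
t=2.23: D=44.46 G=30.24 Q=27.72 B=42.32
t=2.98: D=45.00 G=30.58 Q=27.35 B=42.66
t=3.72: D=45.53 G=30.92 Q=26.99 B=43.00
t=4.47: D=46.07 G=31.26 Q=26.62 B=43.33
t=5.21: D=46.59 G=31.60 Q=26.26 B=43.66
t=5.96: D=47.12 G=31.94 Q=25.91 B=43.99
t=6.70: D=47.64 G=32.27 Q=25.56 B=44.32
Read off Q at T=6.7: 25.56

Q at T = 25.56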